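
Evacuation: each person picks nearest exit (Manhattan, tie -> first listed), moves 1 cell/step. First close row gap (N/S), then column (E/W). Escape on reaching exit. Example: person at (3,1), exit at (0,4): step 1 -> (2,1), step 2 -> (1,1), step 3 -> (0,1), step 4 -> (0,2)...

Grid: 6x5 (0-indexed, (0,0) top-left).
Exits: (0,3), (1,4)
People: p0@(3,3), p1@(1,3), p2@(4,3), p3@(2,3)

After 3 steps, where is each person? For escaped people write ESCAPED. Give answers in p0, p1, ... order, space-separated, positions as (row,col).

Step 1: p0:(3,3)->(2,3) | p1:(1,3)->(0,3)->EXIT | p2:(4,3)->(3,3) | p3:(2,3)->(1,3)
Step 2: p0:(2,3)->(1,3) | p1:escaped | p2:(3,3)->(2,3) | p3:(1,3)->(0,3)->EXIT
Step 3: p0:(1,3)->(0,3)->EXIT | p1:escaped | p2:(2,3)->(1,3) | p3:escaped

ESCAPED ESCAPED (1,3) ESCAPED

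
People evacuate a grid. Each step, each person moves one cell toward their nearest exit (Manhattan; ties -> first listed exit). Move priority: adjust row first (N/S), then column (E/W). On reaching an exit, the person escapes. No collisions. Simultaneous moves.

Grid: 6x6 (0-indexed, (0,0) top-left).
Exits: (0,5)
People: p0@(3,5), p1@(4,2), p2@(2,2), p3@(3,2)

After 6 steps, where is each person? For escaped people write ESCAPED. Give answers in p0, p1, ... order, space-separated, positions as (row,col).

Step 1: p0:(3,5)->(2,5) | p1:(4,2)->(3,2) | p2:(2,2)->(1,2) | p3:(3,2)->(2,2)
Step 2: p0:(2,5)->(1,5) | p1:(3,2)->(2,2) | p2:(1,2)->(0,2) | p3:(2,2)->(1,2)
Step 3: p0:(1,5)->(0,5)->EXIT | p1:(2,2)->(1,2) | p2:(0,2)->(0,3) | p3:(1,2)->(0,2)
Step 4: p0:escaped | p1:(1,2)->(0,2) | p2:(0,3)->(0,4) | p3:(0,2)->(0,3)
Step 5: p0:escaped | p1:(0,2)->(0,3) | p2:(0,4)->(0,5)->EXIT | p3:(0,3)->(0,4)
Step 6: p0:escaped | p1:(0,3)->(0,4) | p2:escaped | p3:(0,4)->(0,5)->EXIT

ESCAPED (0,4) ESCAPED ESCAPED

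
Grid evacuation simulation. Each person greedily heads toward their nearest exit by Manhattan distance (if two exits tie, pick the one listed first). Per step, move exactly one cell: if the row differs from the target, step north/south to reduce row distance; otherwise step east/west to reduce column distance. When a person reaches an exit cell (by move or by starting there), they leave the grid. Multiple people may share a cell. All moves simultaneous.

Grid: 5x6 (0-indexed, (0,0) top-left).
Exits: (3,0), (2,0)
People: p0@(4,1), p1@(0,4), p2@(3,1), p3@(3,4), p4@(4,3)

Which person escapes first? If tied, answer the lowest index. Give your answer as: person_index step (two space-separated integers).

Step 1: p0:(4,1)->(3,1) | p1:(0,4)->(1,4) | p2:(3,1)->(3,0)->EXIT | p3:(3,4)->(3,3) | p4:(4,3)->(3,3)
Step 2: p0:(3,1)->(3,0)->EXIT | p1:(1,4)->(2,4) | p2:escaped | p3:(3,3)->(3,2) | p4:(3,3)->(3,2)
Step 3: p0:escaped | p1:(2,4)->(2,3) | p2:escaped | p3:(3,2)->(3,1) | p4:(3,2)->(3,1)
Step 4: p0:escaped | p1:(2,3)->(2,2) | p2:escaped | p3:(3,1)->(3,0)->EXIT | p4:(3,1)->(3,0)->EXIT
Step 5: p0:escaped | p1:(2,2)->(2,1) | p2:escaped | p3:escaped | p4:escaped
Step 6: p0:escaped | p1:(2,1)->(2,0)->EXIT | p2:escaped | p3:escaped | p4:escaped
Exit steps: [2, 6, 1, 4, 4]
First to escape: p2 at step 1

Answer: 2 1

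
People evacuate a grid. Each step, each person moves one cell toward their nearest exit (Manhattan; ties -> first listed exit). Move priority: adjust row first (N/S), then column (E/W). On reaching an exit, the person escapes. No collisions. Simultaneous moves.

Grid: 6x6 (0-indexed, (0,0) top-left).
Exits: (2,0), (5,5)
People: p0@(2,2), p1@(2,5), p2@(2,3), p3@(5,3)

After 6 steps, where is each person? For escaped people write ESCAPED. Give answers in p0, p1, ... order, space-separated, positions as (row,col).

Step 1: p0:(2,2)->(2,1) | p1:(2,5)->(3,5) | p2:(2,3)->(2,2) | p3:(5,3)->(5,4)
Step 2: p0:(2,1)->(2,0)->EXIT | p1:(3,5)->(4,5) | p2:(2,2)->(2,1) | p3:(5,4)->(5,5)->EXIT
Step 3: p0:escaped | p1:(4,5)->(5,5)->EXIT | p2:(2,1)->(2,0)->EXIT | p3:escaped

ESCAPED ESCAPED ESCAPED ESCAPED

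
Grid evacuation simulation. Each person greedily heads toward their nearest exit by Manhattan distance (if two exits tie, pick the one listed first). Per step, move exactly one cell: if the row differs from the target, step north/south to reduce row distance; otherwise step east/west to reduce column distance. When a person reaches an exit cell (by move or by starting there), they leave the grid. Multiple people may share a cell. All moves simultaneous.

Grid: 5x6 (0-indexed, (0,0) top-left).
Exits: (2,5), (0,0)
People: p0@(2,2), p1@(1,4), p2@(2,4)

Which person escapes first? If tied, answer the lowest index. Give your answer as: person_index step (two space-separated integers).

Step 1: p0:(2,2)->(2,3) | p1:(1,4)->(2,4) | p2:(2,4)->(2,5)->EXIT
Step 2: p0:(2,3)->(2,4) | p1:(2,4)->(2,5)->EXIT | p2:escaped
Step 3: p0:(2,4)->(2,5)->EXIT | p1:escaped | p2:escaped
Exit steps: [3, 2, 1]
First to escape: p2 at step 1

Answer: 2 1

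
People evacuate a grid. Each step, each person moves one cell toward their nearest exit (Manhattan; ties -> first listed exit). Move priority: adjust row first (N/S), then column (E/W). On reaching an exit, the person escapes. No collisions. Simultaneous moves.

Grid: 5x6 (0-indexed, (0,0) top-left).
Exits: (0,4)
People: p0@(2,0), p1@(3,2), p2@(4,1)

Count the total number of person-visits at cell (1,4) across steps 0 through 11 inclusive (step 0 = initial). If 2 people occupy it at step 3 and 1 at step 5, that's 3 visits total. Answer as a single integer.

Answer: 0

Derivation:
Step 0: p0@(2,0) p1@(3,2) p2@(4,1) -> at (1,4): 0 [-], cum=0
Step 1: p0@(1,0) p1@(2,2) p2@(3,1) -> at (1,4): 0 [-], cum=0
Step 2: p0@(0,0) p1@(1,2) p2@(2,1) -> at (1,4): 0 [-], cum=0
Step 3: p0@(0,1) p1@(0,2) p2@(1,1) -> at (1,4): 0 [-], cum=0
Step 4: p0@(0,2) p1@(0,3) p2@(0,1) -> at (1,4): 0 [-], cum=0
Step 5: p0@(0,3) p1@ESC p2@(0,2) -> at (1,4): 0 [-], cum=0
Step 6: p0@ESC p1@ESC p2@(0,3) -> at (1,4): 0 [-], cum=0
Step 7: p0@ESC p1@ESC p2@ESC -> at (1,4): 0 [-], cum=0
Total visits = 0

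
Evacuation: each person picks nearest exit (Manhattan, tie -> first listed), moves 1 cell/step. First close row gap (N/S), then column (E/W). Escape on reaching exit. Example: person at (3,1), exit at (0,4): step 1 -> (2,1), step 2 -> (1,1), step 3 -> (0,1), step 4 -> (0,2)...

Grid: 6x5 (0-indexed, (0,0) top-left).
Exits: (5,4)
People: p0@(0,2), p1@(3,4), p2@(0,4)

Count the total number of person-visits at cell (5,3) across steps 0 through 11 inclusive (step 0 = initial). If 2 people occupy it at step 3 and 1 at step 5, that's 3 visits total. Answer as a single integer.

Step 0: p0@(0,2) p1@(3,4) p2@(0,4) -> at (5,3): 0 [-], cum=0
Step 1: p0@(1,2) p1@(4,4) p2@(1,4) -> at (5,3): 0 [-], cum=0
Step 2: p0@(2,2) p1@ESC p2@(2,4) -> at (5,3): 0 [-], cum=0
Step 3: p0@(3,2) p1@ESC p2@(3,4) -> at (5,3): 0 [-], cum=0
Step 4: p0@(4,2) p1@ESC p2@(4,4) -> at (5,3): 0 [-], cum=0
Step 5: p0@(5,2) p1@ESC p2@ESC -> at (5,3): 0 [-], cum=0
Step 6: p0@(5,3) p1@ESC p2@ESC -> at (5,3): 1 [p0], cum=1
Step 7: p0@ESC p1@ESC p2@ESC -> at (5,3): 0 [-], cum=1
Total visits = 1

Answer: 1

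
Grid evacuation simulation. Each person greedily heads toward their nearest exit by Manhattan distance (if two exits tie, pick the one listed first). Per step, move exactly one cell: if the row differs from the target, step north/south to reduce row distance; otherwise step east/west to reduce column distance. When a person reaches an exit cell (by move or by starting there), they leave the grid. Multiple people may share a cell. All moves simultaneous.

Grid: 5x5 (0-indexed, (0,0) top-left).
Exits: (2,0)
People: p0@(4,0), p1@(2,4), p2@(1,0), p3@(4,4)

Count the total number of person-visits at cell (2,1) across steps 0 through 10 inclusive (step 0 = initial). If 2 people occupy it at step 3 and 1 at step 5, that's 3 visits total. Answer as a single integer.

Answer: 2

Derivation:
Step 0: p0@(4,0) p1@(2,4) p2@(1,0) p3@(4,4) -> at (2,1): 0 [-], cum=0
Step 1: p0@(3,0) p1@(2,3) p2@ESC p3@(3,4) -> at (2,1): 0 [-], cum=0
Step 2: p0@ESC p1@(2,2) p2@ESC p3@(2,4) -> at (2,1): 0 [-], cum=0
Step 3: p0@ESC p1@(2,1) p2@ESC p3@(2,3) -> at (2,1): 1 [p1], cum=1
Step 4: p0@ESC p1@ESC p2@ESC p3@(2,2) -> at (2,1): 0 [-], cum=1
Step 5: p0@ESC p1@ESC p2@ESC p3@(2,1) -> at (2,1): 1 [p3], cum=2
Step 6: p0@ESC p1@ESC p2@ESC p3@ESC -> at (2,1): 0 [-], cum=2
Total visits = 2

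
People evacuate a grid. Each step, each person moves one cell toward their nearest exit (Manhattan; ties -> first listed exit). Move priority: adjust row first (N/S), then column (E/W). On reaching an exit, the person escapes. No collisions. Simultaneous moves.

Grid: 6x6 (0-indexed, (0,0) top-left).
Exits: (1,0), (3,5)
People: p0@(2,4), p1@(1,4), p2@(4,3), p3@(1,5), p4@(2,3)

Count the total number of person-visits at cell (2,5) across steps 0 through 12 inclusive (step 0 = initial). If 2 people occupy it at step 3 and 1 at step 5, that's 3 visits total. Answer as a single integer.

Answer: 1

Derivation:
Step 0: p0@(2,4) p1@(1,4) p2@(4,3) p3@(1,5) p4@(2,3) -> at (2,5): 0 [-], cum=0
Step 1: p0@(3,4) p1@(2,4) p2@(3,3) p3@(2,5) p4@(3,3) -> at (2,5): 1 [p3], cum=1
Step 2: p0@ESC p1@(3,4) p2@(3,4) p3@ESC p4@(3,4) -> at (2,5): 0 [-], cum=1
Step 3: p0@ESC p1@ESC p2@ESC p3@ESC p4@ESC -> at (2,5): 0 [-], cum=1
Total visits = 1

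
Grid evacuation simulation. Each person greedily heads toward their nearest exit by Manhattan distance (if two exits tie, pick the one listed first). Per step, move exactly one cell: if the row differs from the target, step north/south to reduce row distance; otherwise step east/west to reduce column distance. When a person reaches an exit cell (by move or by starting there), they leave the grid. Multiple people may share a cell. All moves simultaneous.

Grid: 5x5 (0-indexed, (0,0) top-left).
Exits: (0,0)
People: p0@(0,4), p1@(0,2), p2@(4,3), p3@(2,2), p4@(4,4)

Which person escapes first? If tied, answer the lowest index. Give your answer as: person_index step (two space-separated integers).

Step 1: p0:(0,4)->(0,3) | p1:(0,2)->(0,1) | p2:(4,3)->(3,3) | p3:(2,2)->(1,2) | p4:(4,4)->(3,4)
Step 2: p0:(0,3)->(0,2) | p1:(0,1)->(0,0)->EXIT | p2:(3,3)->(2,3) | p3:(1,2)->(0,2) | p4:(3,4)->(2,4)
Step 3: p0:(0,2)->(0,1) | p1:escaped | p2:(2,3)->(1,3) | p3:(0,2)->(0,1) | p4:(2,4)->(1,4)
Step 4: p0:(0,1)->(0,0)->EXIT | p1:escaped | p2:(1,3)->(0,3) | p3:(0,1)->(0,0)->EXIT | p4:(1,4)->(0,4)
Step 5: p0:escaped | p1:escaped | p2:(0,3)->(0,2) | p3:escaped | p4:(0,4)->(0,3)
Step 6: p0:escaped | p1:escaped | p2:(0,2)->(0,1) | p3:escaped | p4:(0,3)->(0,2)
Step 7: p0:escaped | p1:escaped | p2:(0,1)->(0,0)->EXIT | p3:escaped | p4:(0,2)->(0,1)
Step 8: p0:escaped | p1:escaped | p2:escaped | p3:escaped | p4:(0,1)->(0,0)->EXIT
Exit steps: [4, 2, 7, 4, 8]
First to escape: p1 at step 2

Answer: 1 2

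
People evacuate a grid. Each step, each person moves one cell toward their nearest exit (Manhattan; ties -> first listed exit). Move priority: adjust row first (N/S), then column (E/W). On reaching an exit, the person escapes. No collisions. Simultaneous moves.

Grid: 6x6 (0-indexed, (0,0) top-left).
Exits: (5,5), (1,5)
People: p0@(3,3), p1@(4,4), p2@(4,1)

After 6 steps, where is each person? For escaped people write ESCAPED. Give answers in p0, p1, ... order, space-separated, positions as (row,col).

Step 1: p0:(3,3)->(4,3) | p1:(4,4)->(5,4) | p2:(4,1)->(5,1)
Step 2: p0:(4,3)->(5,3) | p1:(5,4)->(5,5)->EXIT | p2:(5,1)->(5,2)
Step 3: p0:(5,3)->(5,4) | p1:escaped | p2:(5,2)->(5,3)
Step 4: p0:(5,4)->(5,5)->EXIT | p1:escaped | p2:(5,3)->(5,4)
Step 5: p0:escaped | p1:escaped | p2:(5,4)->(5,5)->EXIT

ESCAPED ESCAPED ESCAPED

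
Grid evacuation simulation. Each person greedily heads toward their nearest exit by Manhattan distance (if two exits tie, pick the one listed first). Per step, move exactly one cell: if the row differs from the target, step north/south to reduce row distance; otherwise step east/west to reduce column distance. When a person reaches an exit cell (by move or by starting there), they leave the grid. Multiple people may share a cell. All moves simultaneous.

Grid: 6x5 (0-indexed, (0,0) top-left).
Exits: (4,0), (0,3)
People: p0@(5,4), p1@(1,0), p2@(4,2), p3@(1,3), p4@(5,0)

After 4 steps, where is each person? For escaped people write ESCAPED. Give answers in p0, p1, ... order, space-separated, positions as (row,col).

Step 1: p0:(5,4)->(4,4) | p1:(1,0)->(2,0) | p2:(4,2)->(4,1) | p3:(1,3)->(0,3)->EXIT | p4:(5,0)->(4,0)->EXIT
Step 2: p0:(4,4)->(4,3) | p1:(2,0)->(3,0) | p2:(4,1)->(4,0)->EXIT | p3:escaped | p4:escaped
Step 3: p0:(4,3)->(4,2) | p1:(3,0)->(4,0)->EXIT | p2:escaped | p3:escaped | p4:escaped
Step 4: p0:(4,2)->(4,1) | p1:escaped | p2:escaped | p3:escaped | p4:escaped

(4,1) ESCAPED ESCAPED ESCAPED ESCAPED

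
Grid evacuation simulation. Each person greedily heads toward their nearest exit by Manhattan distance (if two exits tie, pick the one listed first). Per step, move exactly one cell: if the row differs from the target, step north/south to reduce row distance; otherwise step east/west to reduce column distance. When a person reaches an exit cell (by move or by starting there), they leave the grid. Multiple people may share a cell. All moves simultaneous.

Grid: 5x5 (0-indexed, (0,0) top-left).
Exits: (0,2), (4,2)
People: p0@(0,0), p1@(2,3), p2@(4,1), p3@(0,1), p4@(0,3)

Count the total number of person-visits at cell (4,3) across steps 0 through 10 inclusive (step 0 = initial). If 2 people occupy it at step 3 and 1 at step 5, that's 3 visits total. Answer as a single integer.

Answer: 0

Derivation:
Step 0: p0@(0,0) p1@(2,3) p2@(4,1) p3@(0,1) p4@(0,3) -> at (4,3): 0 [-], cum=0
Step 1: p0@(0,1) p1@(1,3) p2@ESC p3@ESC p4@ESC -> at (4,3): 0 [-], cum=0
Step 2: p0@ESC p1@(0,3) p2@ESC p3@ESC p4@ESC -> at (4,3): 0 [-], cum=0
Step 3: p0@ESC p1@ESC p2@ESC p3@ESC p4@ESC -> at (4,3): 0 [-], cum=0
Total visits = 0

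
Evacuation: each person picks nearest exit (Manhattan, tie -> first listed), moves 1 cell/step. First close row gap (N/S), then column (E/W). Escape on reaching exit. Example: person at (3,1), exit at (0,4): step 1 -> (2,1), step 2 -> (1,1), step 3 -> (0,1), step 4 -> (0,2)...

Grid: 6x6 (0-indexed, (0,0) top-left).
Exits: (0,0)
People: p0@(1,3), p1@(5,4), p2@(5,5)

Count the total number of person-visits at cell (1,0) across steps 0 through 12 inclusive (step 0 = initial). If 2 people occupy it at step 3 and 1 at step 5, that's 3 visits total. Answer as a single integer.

Answer: 0

Derivation:
Step 0: p0@(1,3) p1@(5,4) p2@(5,5) -> at (1,0): 0 [-], cum=0
Step 1: p0@(0,3) p1@(4,4) p2@(4,5) -> at (1,0): 0 [-], cum=0
Step 2: p0@(0,2) p1@(3,4) p2@(3,5) -> at (1,0): 0 [-], cum=0
Step 3: p0@(0,1) p1@(2,4) p2@(2,5) -> at (1,0): 0 [-], cum=0
Step 4: p0@ESC p1@(1,4) p2@(1,5) -> at (1,0): 0 [-], cum=0
Step 5: p0@ESC p1@(0,4) p2@(0,5) -> at (1,0): 0 [-], cum=0
Step 6: p0@ESC p1@(0,3) p2@(0,4) -> at (1,0): 0 [-], cum=0
Step 7: p0@ESC p1@(0,2) p2@(0,3) -> at (1,0): 0 [-], cum=0
Step 8: p0@ESC p1@(0,1) p2@(0,2) -> at (1,0): 0 [-], cum=0
Step 9: p0@ESC p1@ESC p2@(0,1) -> at (1,0): 0 [-], cum=0
Step 10: p0@ESC p1@ESC p2@ESC -> at (1,0): 0 [-], cum=0
Total visits = 0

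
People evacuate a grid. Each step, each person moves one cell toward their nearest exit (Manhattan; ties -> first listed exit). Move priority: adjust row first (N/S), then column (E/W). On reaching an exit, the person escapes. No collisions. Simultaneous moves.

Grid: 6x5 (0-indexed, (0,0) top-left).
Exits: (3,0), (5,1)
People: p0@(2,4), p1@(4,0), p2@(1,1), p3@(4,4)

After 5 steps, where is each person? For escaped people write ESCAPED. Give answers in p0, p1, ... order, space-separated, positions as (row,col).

Step 1: p0:(2,4)->(3,4) | p1:(4,0)->(3,0)->EXIT | p2:(1,1)->(2,1) | p3:(4,4)->(5,4)
Step 2: p0:(3,4)->(3,3) | p1:escaped | p2:(2,1)->(3,1) | p3:(5,4)->(5,3)
Step 3: p0:(3,3)->(3,2) | p1:escaped | p2:(3,1)->(3,0)->EXIT | p3:(5,3)->(5,2)
Step 4: p0:(3,2)->(3,1) | p1:escaped | p2:escaped | p3:(5,2)->(5,1)->EXIT
Step 5: p0:(3,1)->(3,0)->EXIT | p1:escaped | p2:escaped | p3:escaped

ESCAPED ESCAPED ESCAPED ESCAPED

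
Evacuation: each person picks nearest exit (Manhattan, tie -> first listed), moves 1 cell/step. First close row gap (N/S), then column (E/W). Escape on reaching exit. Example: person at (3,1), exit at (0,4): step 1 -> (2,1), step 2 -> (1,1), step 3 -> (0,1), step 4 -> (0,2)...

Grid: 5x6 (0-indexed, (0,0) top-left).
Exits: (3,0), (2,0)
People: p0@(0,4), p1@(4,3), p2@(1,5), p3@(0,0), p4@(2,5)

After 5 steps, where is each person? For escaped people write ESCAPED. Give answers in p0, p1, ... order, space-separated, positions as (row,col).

Step 1: p0:(0,4)->(1,4) | p1:(4,3)->(3,3) | p2:(1,5)->(2,5) | p3:(0,0)->(1,0) | p4:(2,5)->(2,4)
Step 2: p0:(1,4)->(2,4) | p1:(3,3)->(3,2) | p2:(2,5)->(2,4) | p3:(1,0)->(2,0)->EXIT | p4:(2,4)->(2,3)
Step 3: p0:(2,4)->(2,3) | p1:(3,2)->(3,1) | p2:(2,4)->(2,3) | p3:escaped | p4:(2,3)->(2,2)
Step 4: p0:(2,3)->(2,2) | p1:(3,1)->(3,0)->EXIT | p2:(2,3)->(2,2) | p3:escaped | p4:(2,2)->(2,1)
Step 5: p0:(2,2)->(2,1) | p1:escaped | p2:(2,2)->(2,1) | p3:escaped | p4:(2,1)->(2,0)->EXIT

(2,1) ESCAPED (2,1) ESCAPED ESCAPED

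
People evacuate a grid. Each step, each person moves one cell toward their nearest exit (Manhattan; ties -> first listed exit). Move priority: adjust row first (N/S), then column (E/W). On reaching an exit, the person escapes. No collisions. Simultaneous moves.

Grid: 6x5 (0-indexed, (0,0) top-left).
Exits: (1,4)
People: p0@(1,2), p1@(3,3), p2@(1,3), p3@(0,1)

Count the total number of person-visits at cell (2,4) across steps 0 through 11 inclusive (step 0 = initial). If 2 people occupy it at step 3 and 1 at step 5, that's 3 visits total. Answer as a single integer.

Step 0: p0@(1,2) p1@(3,3) p2@(1,3) p3@(0,1) -> at (2,4): 0 [-], cum=0
Step 1: p0@(1,3) p1@(2,3) p2@ESC p3@(1,1) -> at (2,4): 0 [-], cum=0
Step 2: p0@ESC p1@(1,3) p2@ESC p3@(1,2) -> at (2,4): 0 [-], cum=0
Step 3: p0@ESC p1@ESC p2@ESC p3@(1,3) -> at (2,4): 0 [-], cum=0
Step 4: p0@ESC p1@ESC p2@ESC p3@ESC -> at (2,4): 0 [-], cum=0
Total visits = 0

Answer: 0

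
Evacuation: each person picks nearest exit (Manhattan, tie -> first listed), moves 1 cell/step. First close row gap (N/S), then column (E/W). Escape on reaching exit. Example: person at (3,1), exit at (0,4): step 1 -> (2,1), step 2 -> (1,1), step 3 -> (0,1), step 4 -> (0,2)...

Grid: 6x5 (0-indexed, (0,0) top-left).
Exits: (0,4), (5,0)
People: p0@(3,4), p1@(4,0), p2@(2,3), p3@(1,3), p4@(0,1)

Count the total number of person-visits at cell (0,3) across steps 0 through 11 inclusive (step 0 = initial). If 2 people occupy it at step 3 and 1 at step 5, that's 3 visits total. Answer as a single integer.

Answer: 3

Derivation:
Step 0: p0@(3,4) p1@(4,0) p2@(2,3) p3@(1,3) p4@(0,1) -> at (0,3): 0 [-], cum=0
Step 1: p0@(2,4) p1@ESC p2@(1,3) p3@(0,3) p4@(0,2) -> at (0,3): 1 [p3], cum=1
Step 2: p0@(1,4) p1@ESC p2@(0,3) p3@ESC p4@(0,3) -> at (0,3): 2 [p2,p4], cum=3
Step 3: p0@ESC p1@ESC p2@ESC p3@ESC p4@ESC -> at (0,3): 0 [-], cum=3
Total visits = 3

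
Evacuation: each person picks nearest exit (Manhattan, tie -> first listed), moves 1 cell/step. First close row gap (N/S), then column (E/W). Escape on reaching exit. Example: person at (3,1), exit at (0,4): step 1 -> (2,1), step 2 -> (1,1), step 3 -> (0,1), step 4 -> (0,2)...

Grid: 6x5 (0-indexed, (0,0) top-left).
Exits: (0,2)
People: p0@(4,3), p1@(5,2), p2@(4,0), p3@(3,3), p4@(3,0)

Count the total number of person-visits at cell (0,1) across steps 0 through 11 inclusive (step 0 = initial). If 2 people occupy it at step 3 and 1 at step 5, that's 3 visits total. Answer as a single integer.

Answer: 2

Derivation:
Step 0: p0@(4,3) p1@(5,2) p2@(4,0) p3@(3,3) p4@(3,0) -> at (0,1): 0 [-], cum=0
Step 1: p0@(3,3) p1@(4,2) p2@(3,0) p3@(2,3) p4@(2,0) -> at (0,1): 0 [-], cum=0
Step 2: p0@(2,3) p1@(3,2) p2@(2,0) p3@(1,3) p4@(1,0) -> at (0,1): 0 [-], cum=0
Step 3: p0@(1,3) p1@(2,2) p2@(1,0) p3@(0,3) p4@(0,0) -> at (0,1): 0 [-], cum=0
Step 4: p0@(0,3) p1@(1,2) p2@(0,0) p3@ESC p4@(0,1) -> at (0,1): 1 [p4], cum=1
Step 5: p0@ESC p1@ESC p2@(0,1) p3@ESC p4@ESC -> at (0,1): 1 [p2], cum=2
Step 6: p0@ESC p1@ESC p2@ESC p3@ESC p4@ESC -> at (0,1): 0 [-], cum=2
Total visits = 2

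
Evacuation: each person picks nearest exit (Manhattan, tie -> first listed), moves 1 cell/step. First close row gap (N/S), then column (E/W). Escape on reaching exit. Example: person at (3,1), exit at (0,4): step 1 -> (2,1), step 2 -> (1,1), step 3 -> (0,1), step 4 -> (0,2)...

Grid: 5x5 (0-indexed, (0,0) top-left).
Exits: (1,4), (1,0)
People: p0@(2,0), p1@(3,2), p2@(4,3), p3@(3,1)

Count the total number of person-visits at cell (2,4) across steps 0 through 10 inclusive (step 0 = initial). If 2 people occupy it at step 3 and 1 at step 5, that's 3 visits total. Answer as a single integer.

Step 0: p0@(2,0) p1@(3,2) p2@(4,3) p3@(3,1) -> at (2,4): 0 [-], cum=0
Step 1: p0@ESC p1@(2,2) p2@(3,3) p3@(2,1) -> at (2,4): 0 [-], cum=0
Step 2: p0@ESC p1@(1,2) p2@(2,3) p3@(1,1) -> at (2,4): 0 [-], cum=0
Step 3: p0@ESC p1@(1,3) p2@(1,3) p3@ESC -> at (2,4): 0 [-], cum=0
Step 4: p0@ESC p1@ESC p2@ESC p3@ESC -> at (2,4): 0 [-], cum=0
Total visits = 0

Answer: 0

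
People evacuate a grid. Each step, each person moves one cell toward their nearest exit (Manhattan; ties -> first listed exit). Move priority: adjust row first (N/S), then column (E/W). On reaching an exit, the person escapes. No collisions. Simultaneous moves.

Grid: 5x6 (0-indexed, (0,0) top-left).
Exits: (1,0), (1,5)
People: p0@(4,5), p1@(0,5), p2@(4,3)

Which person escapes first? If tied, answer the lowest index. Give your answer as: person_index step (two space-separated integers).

Step 1: p0:(4,5)->(3,5) | p1:(0,5)->(1,5)->EXIT | p2:(4,3)->(3,3)
Step 2: p0:(3,5)->(2,5) | p1:escaped | p2:(3,3)->(2,3)
Step 3: p0:(2,5)->(1,5)->EXIT | p1:escaped | p2:(2,3)->(1,3)
Step 4: p0:escaped | p1:escaped | p2:(1,3)->(1,4)
Step 5: p0:escaped | p1:escaped | p2:(1,4)->(1,5)->EXIT
Exit steps: [3, 1, 5]
First to escape: p1 at step 1

Answer: 1 1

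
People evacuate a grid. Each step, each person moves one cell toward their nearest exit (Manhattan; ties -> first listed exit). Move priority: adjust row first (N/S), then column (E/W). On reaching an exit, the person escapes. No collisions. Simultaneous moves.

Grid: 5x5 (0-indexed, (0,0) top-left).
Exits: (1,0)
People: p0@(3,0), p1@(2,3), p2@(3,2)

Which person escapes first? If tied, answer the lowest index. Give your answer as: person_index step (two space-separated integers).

Step 1: p0:(3,0)->(2,0) | p1:(2,3)->(1,3) | p2:(3,2)->(2,2)
Step 2: p0:(2,0)->(1,0)->EXIT | p1:(1,3)->(1,2) | p2:(2,2)->(1,2)
Step 3: p0:escaped | p1:(1,2)->(1,1) | p2:(1,2)->(1,1)
Step 4: p0:escaped | p1:(1,1)->(1,0)->EXIT | p2:(1,1)->(1,0)->EXIT
Exit steps: [2, 4, 4]
First to escape: p0 at step 2

Answer: 0 2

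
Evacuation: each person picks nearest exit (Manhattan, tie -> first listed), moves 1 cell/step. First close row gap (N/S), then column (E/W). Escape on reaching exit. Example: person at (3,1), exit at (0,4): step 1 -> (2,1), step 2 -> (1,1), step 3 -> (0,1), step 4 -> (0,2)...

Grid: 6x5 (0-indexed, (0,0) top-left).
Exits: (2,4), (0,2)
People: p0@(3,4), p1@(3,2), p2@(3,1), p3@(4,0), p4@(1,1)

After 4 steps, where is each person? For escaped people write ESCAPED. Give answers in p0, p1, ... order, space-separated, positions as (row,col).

Step 1: p0:(3,4)->(2,4)->EXIT | p1:(3,2)->(2,2) | p2:(3,1)->(2,1) | p3:(4,0)->(3,0) | p4:(1,1)->(0,1)
Step 2: p0:escaped | p1:(2,2)->(2,3) | p2:(2,1)->(2,2) | p3:(3,0)->(2,0) | p4:(0,1)->(0,2)->EXIT
Step 3: p0:escaped | p1:(2,3)->(2,4)->EXIT | p2:(2,2)->(2,3) | p3:(2,0)->(2,1) | p4:escaped
Step 4: p0:escaped | p1:escaped | p2:(2,3)->(2,4)->EXIT | p3:(2,1)->(2,2) | p4:escaped

ESCAPED ESCAPED ESCAPED (2,2) ESCAPED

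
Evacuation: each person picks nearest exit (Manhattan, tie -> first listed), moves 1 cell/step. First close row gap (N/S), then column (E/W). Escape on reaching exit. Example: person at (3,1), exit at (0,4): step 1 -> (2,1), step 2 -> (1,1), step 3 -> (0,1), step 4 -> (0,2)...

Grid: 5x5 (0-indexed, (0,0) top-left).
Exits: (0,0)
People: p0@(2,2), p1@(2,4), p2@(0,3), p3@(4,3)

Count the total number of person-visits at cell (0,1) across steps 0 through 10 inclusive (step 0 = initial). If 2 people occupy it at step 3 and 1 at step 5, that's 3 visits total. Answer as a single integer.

Answer: 4

Derivation:
Step 0: p0@(2,2) p1@(2,4) p2@(0,3) p3@(4,3) -> at (0,1): 0 [-], cum=0
Step 1: p0@(1,2) p1@(1,4) p2@(0,2) p3@(3,3) -> at (0,1): 0 [-], cum=0
Step 2: p0@(0,2) p1@(0,4) p2@(0,1) p3@(2,3) -> at (0,1): 1 [p2], cum=1
Step 3: p0@(0,1) p1@(0,3) p2@ESC p3@(1,3) -> at (0,1): 1 [p0], cum=2
Step 4: p0@ESC p1@(0,2) p2@ESC p3@(0,3) -> at (0,1): 0 [-], cum=2
Step 5: p0@ESC p1@(0,1) p2@ESC p3@(0,2) -> at (0,1): 1 [p1], cum=3
Step 6: p0@ESC p1@ESC p2@ESC p3@(0,1) -> at (0,1): 1 [p3], cum=4
Step 7: p0@ESC p1@ESC p2@ESC p3@ESC -> at (0,1): 0 [-], cum=4
Total visits = 4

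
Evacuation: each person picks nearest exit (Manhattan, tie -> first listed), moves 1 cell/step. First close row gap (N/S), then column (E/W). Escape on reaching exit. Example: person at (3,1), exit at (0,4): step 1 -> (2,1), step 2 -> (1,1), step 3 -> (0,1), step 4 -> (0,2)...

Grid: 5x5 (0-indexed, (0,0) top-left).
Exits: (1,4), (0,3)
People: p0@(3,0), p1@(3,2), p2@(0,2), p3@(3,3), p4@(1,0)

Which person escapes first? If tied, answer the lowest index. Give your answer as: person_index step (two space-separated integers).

Answer: 2 1

Derivation:
Step 1: p0:(3,0)->(2,0) | p1:(3,2)->(2,2) | p2:(0,2)->(0,3)->EXIT | p3:(3,3)->(2,3) | p4:(1,0)->(1,1)
Step 2: p0:(2,0)->(1,0) | p1:(2,2)->(1,2) | p2:escaped | p3:(2,3)->(1,3) | p4:(1,1)->(1,2)
Step 3: p0:(1,0)->(1,1) | p1:(1,2)->(1,3) | p2:escaped | p3:(1,3)->(1,4)->EXIT | p4:(1,2)->(1,3)
Step 4: p0:(1,1)->(1,2) | p1:(1,3)->(1,4)->EXIT | p2:escaped | p3:escaped | p4:(1,3)->(1,4)->EXIT
Step 5: p0:(1,2)->(1,3) | p1:escaped | p2:escaped | p3:escaped | p4:escaped
Step 6: p0:(1,3)->(1,4)->EXIT | p1:escaped | p2:escaped | p3:escaped | p4:escaped
Exit steps: [6, 4, 1, 3, 4]
First to escape: p2 at step 1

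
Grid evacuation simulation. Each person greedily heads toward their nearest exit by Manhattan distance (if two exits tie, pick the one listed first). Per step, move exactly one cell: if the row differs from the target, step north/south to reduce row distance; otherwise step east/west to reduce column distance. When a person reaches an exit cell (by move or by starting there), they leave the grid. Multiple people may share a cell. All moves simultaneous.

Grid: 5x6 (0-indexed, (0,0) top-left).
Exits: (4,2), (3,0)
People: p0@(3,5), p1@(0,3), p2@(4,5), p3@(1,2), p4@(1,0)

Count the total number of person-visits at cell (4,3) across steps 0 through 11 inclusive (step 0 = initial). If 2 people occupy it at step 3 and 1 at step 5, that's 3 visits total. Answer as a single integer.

Answer: 3

Derivation:
Step 0: p0@(3,5) p1@(0,3) p2@(4,5) p3@(1,2) p4@(1,0) -> at (4,3): 0 [-], cum=0
Step 1: p0@(4,5) p1@(1,3) p2@(4,4) p3@(2,2) p4@(2,0) -> at (4,3): 0 [-], cum=0
Step 2: p0@(4,4) p1@(2,3) p2@(4,3) p3@(3,2) p4@ESC -> at (4,3): 1 [p2], cum=1
Step 3: p0@(4,3) p1@(3,3) p2@ESC p3@ESC p4@ESC -> at (4,3): 1 [p0], cum=2
Step 4: p0@ESC p1@(4,3) p2@ESC p3@ESC p4@ESC -> at (4,3): 1 [p1], cum=3
Step 5: p0@ESC p1@ESC p2@ESC p3@ESC p4@ESC -> at (4,3): 0 [-], cum=3
Total visits = 3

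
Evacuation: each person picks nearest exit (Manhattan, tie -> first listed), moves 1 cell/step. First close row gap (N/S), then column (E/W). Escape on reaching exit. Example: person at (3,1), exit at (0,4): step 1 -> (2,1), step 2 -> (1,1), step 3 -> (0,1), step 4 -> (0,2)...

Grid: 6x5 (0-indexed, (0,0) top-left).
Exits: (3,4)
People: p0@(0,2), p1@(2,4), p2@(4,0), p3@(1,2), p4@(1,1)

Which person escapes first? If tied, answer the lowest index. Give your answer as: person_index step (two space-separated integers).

Answer: 1 1

Derivation:
Step 1: p0:(0,2)->(1,2) | p1:(2,4)->(3,4)->EXIT | p2:(4,0)->(3,0) | p3:(1,2)->(2,2) | p4:(1,1)->(2,1)
Step 2: p0:(1,2)->(2,2) | p1:escaped | p2:(3,0)->(3,1) | p3:(2,2)->(3,2) | p4:(2,1)->(3,1)
Step 3: p0:(2,2)->(3,2) | p1:escaped | p2:(3,1)->(3,2) | p3:(3,2)->(3,3) | p4:(3,1)->(3,2)
Step 4: p0:(3,2)->(3,3) | p1:escaped | p2:(3,2)->(3,3) | p3:(3,3)->(3,4)->EXIT | p4:(3,2)->(3,3)
Step 5: p0:(3,3)->(3,4)->EXIT | p1:escaped | p2:(3,3)->(3,4)->EXIT | p3:escaped | p4:(3,3)->(3,4)->EXIT
Exit steps: [5, 1, 5, 4, 5]
First to escape: p1 at step 1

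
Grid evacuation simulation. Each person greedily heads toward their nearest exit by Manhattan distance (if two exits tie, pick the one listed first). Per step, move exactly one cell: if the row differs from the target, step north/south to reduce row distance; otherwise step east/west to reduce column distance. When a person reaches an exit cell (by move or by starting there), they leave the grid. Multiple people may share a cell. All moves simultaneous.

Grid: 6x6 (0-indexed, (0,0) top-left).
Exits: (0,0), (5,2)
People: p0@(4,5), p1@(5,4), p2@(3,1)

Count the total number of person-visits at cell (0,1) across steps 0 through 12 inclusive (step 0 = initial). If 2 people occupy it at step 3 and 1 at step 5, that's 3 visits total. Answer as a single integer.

Step 0: p0@(4,5) p1@(5,4) p2@(3,1) -> at (0,1): 0 [-], cum=0
Step 1: p0@(5,5) p1@(5,3) p2@(4,1) -> at (0,1): 0 [-], cum=0
Step 2: p0@(5,4) p1@ESC p2@(5,1) -> at (0,1): 0 [-], cum=0
Step 3: p0@(5,3) p1@ESC p2@ESC -> at (0,1): 0 [-], cum=0
Step 4: p0@ESC p1@ESC p2@ESC -> at (0,1): 0 [-], cum=0
Total visits = 0

Answer: 0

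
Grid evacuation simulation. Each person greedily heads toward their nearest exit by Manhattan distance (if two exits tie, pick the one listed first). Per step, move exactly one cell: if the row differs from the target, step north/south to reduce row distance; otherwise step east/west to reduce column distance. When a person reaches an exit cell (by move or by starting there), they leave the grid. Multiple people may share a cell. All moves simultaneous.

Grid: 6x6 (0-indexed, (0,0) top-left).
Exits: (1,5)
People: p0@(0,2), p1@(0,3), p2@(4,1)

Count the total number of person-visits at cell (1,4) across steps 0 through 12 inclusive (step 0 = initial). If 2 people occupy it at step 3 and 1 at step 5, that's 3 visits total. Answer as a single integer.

Answer: 3

Derivation:
Step 0: p0@(0,2) p1@(0,3) p2@(4,1) -> at (1,4): 0 [-], cum=0
Step 1: p0@(1,2) p1@(1,3) p2@(3,1) -> at (1,4): 0 [-], cum=0
Step 2: p0@(1,3) p1@(1,4) p2@(2,1) -> at (1,4): 1 [p1], cum=1
Step 3: p0@(1,4) p1@ESC p2@(1,1) -> at (1,4): 1 [p0], cum=2
Step 4: p0@ESC p1@ESC p2@(1,2) -> at (1,4): 0 [-], cum=2
Step 5: p0@ESC p1@ESC p2@(1,3) -> at (1,4): 0 [-], cum=2
Step 6: p0@ESC p1@ESC p2@(1,4) -> at (1,4): 1 [p2], cum=3
Step 7: p0@ESC p1@ESC p2@ESC -> at (1,4): 0 [-], cum=3
Total visits = 3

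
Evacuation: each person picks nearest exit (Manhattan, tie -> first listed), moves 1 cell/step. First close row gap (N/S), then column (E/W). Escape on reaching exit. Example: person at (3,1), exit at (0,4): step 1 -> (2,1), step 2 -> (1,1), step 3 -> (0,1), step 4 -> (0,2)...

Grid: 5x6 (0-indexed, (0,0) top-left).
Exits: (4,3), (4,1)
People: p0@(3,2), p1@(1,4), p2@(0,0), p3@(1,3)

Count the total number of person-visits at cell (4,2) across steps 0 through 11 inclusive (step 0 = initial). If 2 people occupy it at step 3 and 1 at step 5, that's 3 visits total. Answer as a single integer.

Answer: 1

Derivation:
Step 0: p0@(3,2) p1@(1,4) p2@(0,0) p3@(1,3) -> at (4,2): 0 [-], cum=0
Step 1: p0@(4,2) p1@(2,4) p2@(1,0) p3@(2,3) -> at (4,2): 1 [p0], cum=1
Step 2: p0@ESC p1@(3,4) p2@(2,0) p3@(3,3) -> at (4,2): 0 [-], cum=1
Step 3: p0@ESC p1@(4,4) p2@(3,0) p3@ESC -> at (4,2): 0 [-], cum=1
Step 4: p0@ESC p1@ESC p2@(4,0) p3@ESC -> at (4,2): 0 [-], cum=1
Step 5: p0@ESC p1@ESC p2@ESC p3@ESC -> at (4,2): 0 [-], cum=1
Total visits = 1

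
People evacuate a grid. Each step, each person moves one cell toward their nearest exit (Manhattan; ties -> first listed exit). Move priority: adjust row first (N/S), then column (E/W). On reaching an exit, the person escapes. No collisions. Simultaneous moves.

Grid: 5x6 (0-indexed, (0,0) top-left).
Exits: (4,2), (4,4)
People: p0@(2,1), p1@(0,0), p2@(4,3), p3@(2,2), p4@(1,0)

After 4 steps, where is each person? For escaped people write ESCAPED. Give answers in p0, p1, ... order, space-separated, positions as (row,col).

Step 1: p0:(2,1)->(3,1) | p1:(0,0)->(1,0) | p2:(4,3)->(4,2)->EXIT | p3:(2,2)->(3,2) | p4:(1,0)->(2,0)
Step 2: p0:(3,1)->(4,1) | p1:(1,0)->(2,0) | p2:escaped | p3:(3,2)->(4,2)->EXIT | p4:(2,0)->(3,0)
Step 3: p0:(4,1)->(4,2)->EXIT | p1:(2,0)->(3,0) | p2:escaped | p3:escaped | p4:(3,0)->(4,0)
Step 4: p0:escaped | p1:(3,0)->(4,0) | p2:escaped | p3:escaped | p4:(4,0)->(4,1)

ESCAPED (4,0) ESCAPED ESCAPED (4,1)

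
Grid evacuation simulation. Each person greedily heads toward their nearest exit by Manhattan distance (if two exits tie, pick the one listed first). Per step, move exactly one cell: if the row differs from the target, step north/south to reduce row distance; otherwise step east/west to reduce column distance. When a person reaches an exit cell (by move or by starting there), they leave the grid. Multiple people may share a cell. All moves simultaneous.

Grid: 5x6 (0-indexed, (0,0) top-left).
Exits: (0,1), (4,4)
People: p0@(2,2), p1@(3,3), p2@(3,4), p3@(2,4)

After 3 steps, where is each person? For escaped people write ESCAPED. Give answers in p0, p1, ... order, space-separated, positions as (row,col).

Step 1: p0:(2,2)->(1,2) | p1:(3,3)->(4,3) | p2:(3,4)->(4,4)->EXIT | p3:(2,4)->(3,4)
Step 2: p0:(1,2)->(0,2) | p1:(4,3)->(4,4)->EXIT | p2:escaped | p3:(3,4)->(4,4)->EXIT
Step 3: p0:(0,2)->(0,1)->EXIT | p1:escaped | p2:escaped | p3:escaped

ESCAPED ESCAPED ESCAPED ESCAPED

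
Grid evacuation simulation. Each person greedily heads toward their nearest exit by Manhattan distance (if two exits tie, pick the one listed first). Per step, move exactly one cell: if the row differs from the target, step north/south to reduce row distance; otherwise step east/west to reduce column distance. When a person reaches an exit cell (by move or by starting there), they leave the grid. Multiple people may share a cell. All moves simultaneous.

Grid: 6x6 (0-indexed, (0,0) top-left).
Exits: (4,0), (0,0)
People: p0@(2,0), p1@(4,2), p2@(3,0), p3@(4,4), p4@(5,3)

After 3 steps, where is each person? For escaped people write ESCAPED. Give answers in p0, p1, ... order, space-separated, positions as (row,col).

Step 1: p0:(2,0)->(3,0) | p1:(4,2)->(4,1) | p2:(3,0)->(4,0)->EXIT | p3:(4,4)->(4,3) | p4:(5,3)->(4,3)
Step 2: p0:(3,0)->(4,0)->EXIT | p1:(4,1)->(4,0)->EXIT | p2:escaped | p3:(4,3)->(4,2) | p4:(4,3)->(4,2)
Step 3: p0:escaped | p1:escaped | p2:escaped | p3:(4,2)->(4,1) | p4:(4,2)->(4,1)

ESCAPED ESCAPED ESCAPED (4,1) (4,1)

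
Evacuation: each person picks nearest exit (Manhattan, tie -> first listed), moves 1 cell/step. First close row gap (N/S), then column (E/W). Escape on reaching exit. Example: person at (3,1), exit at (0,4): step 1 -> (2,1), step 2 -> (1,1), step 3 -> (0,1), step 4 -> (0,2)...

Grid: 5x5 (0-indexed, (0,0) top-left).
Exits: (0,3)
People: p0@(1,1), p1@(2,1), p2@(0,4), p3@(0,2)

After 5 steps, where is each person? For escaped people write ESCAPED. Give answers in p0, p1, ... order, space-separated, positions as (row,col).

Step 1: p0:(1,1)->(0,1) | p1:(2,1)->(1,1) | p2:(0,4)->(0,3)->EXIT | p3:(0,2)->(0,3)->EXIT
Step 2: p0:(0,1)->(0,2) | p1:(1,1)->(0,1) | p2:escaped | p3:escaped
Step 3: p0:(0,2)->(0,3)->EXIT | p1:(0,1)->(0,2) | p2:escaped | p3:escaped
Step 4: p0:escaped | p1:(0,2)->(0,3)->EXIT | p2:escaped | p3:escaped

ESCAPED ESCAPED ESCAPED ESCAPED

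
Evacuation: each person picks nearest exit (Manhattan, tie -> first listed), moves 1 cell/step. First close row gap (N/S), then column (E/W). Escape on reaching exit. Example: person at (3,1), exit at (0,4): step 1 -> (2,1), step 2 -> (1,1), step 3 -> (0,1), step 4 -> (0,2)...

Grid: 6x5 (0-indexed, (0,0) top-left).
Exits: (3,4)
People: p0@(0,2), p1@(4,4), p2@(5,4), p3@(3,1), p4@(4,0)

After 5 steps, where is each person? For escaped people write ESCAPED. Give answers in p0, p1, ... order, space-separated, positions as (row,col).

Step 1: p0:(0,2)->(1,2) | p1:(4,4)->(3,4)->EXIT | p2:(5,4)->(4,4) | p3:(3,1)->(3,2) | p4:(4,0)->(3,0)
Step 2: p0:(1,2)->(2,2) | p1:escaped | p2:(4,4)->(3,4)->EXIT | p3:(3,2)->(3,3) | p4:(3,0)->(3,1)
Step 3: p0:(2,2)->(3,2) | p1:escaped | p2:escaped | p3:(3,3)->(3,4)->EXIT | p4:(3,1)->(3,2)
Step 4: p0:(3,2)->(3,3) | p1:escaped | p2:escaped | p3:escaped | p4:(3,2)->(3,3)
Step 5: p0:(3,3)->(3,4)->EXIT | p1:escaped | p2:escaped | p3:escaped | p4:(3,3)->(3,4)->EXIT

ESCAPED ESCAPED ESCAPED ESCAPED ESCAPED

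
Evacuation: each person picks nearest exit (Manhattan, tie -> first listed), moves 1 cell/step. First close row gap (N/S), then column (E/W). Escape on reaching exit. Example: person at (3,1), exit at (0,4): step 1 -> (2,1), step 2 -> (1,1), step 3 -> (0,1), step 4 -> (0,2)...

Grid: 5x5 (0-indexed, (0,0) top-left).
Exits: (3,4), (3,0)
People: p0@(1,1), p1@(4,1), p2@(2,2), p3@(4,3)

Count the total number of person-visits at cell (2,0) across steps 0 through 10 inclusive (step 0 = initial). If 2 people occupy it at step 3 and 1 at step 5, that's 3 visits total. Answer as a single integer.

Step 0: p0@(1,1) p1@(4,1) p2@(2,2) p3@(4,3) -> at (2,0): 0 [-], cum=0
Step 1: p0@(2,1) p1@(3,1) p2@(3,2) p3@(3,3) -> at (2,0): 0 [-], cum=0
Step 2: p0@(3,1) p1@ESC p2@(3,3) p3@ESC -> at (2,0): 0 [-], cum=0
Step 3: p0@ESC p1@ESC p2@ESC p3@ESC -> at (2,0): 0 [-], cum=0
Total visits = 0

Answer: 0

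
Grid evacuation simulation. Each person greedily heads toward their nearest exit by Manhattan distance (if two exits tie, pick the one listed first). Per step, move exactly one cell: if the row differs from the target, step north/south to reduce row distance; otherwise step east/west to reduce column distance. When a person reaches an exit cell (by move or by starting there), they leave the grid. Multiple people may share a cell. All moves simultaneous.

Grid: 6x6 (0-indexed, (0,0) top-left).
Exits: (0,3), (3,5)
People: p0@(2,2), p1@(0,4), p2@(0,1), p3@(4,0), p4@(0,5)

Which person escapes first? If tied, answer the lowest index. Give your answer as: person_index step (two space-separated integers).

Answer: 1 1

Derivation:
Step 1: p0:(2,2)->(1,2) | p1:(0,4)->(0,3)->EXIT | p2:(0,1)->(0,2) | p3:(4,0)->(3,0) | p4:(0,5)->(0,4)
Step 2: p0:(1,2)->(0,2) | p1:escaped | p2:(0,2)->(0,3)->EXIT | p3:(3,0)->(3,1) | p4:(0,4)->(0,3)->EXIT
Step 3: p0:(0,2)->(0,3)->EXIT | p1:escaped | p2:escaped | p3:(3,1)->(3,2) | p4:escaped
Step 4: p0:escaped | p1:escaped | p2:escaped | p3:(3,2)->(3,3) | p4:escaped
Step 5: p0:escaped | p1:escaped | p2:escaped | p3:(3,3)->(3,4) | p4:escaped
Step 6: p0:escaped | p1:escaped | p2:escaped | p3:(3,4)->(3,5)->EXIT | p4:escaped
Exit steps: [3, 1, 2, 6, 2]
First to escape: p1 at step 1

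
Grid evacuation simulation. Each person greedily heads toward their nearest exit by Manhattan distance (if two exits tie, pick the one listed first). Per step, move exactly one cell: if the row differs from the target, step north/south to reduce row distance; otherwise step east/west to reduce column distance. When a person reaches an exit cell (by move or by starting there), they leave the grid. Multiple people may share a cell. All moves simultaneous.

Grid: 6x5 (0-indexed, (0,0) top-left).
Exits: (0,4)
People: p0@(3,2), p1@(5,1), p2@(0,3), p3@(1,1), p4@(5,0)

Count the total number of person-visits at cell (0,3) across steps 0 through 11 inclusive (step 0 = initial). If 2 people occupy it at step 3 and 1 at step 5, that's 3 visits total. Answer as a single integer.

Step 0: p0@(3,2) p1@(5,1) p2@(0,3) p3@(1,1) p4@(5,0) -> at (0,3): 1 [p2], cum=1
Step 1: p0@(2,2) p1@(4,1) p2@ESC p3@(0,1) p4@(4,0) -> at (0,3): 0 [-], cum=1
Step 2: p0@(1,2) p1@(3,1) p2@ESC p3@(0,2) p4@(3,0) -> at (0,3): 0 [-], cum=1
Step 3: p0@(0,2) p1@(2,1) p2@ESC p3@(0,3) p4@(2,0) -> at (0,3): 1 [p3], cum=2
Step 4: p0@(0,3) p1@(1,1) p2@ESC p3@ESC p4@(1,0) -> at (0,3): 1 [p0], cum=3
Step 5: p0@ESC p1@(0,1) p2@ESC p3@ESC p4@(0,0) -> at (0,3): 0 [-], cum=3
Step 6: p0@ESC p1@(0,2) p2@ESC p3@ESC p4@(0,1) -> at (0,3): 0 [-], cum=3
Step 7: p0@ESC p1@(0,3) p2@ESC p3@ESC p4@(0,2) -> at (0,3): 1 [p1], cum=4
Step 8: p0@ESC p1@ESC p2@ESC p3@ESC p4@(0,3) -> at (0,3): 1 [p4], cum=5
Step 9: p0@ESC p1@ESC p2@ESC p3@ESC p4@ESC -> at (0,3): 0 [-], cum=5
Total visits = 5

Answer: 5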